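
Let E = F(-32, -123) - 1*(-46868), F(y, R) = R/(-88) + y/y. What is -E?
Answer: -4124595/88 ≈ -46870.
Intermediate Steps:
F(y, R) = 1 - R/88 (F(y, R) = R*(-1/88) + 1 = -R/88 + 1 = 1 - R/88)
E = 4124595/88 (E = (1 - 1/88*(-123)) - 1*(-46868) = (1 + 123/88) + 46868 = 211/88 + 46868 = 4124595/88 ≈ 46870.)
-E = -1*4124595/88 = -4124595/88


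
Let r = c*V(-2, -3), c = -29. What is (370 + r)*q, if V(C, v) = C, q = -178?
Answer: -76184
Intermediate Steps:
r = 58 (r = -29*(-2) = 58)
(370 + r)*q = (370 + 58)*(-178) = 428*(-178) = -76184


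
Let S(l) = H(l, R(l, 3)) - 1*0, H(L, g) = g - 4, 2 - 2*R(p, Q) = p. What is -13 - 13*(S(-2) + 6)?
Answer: -65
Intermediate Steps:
R(p, Q) = 1 - p/2
H(L, g) = -4 + g
S(l) = -3 - l/2 (S(l) = (-4 + (1 - l/2)) - 1*0 = (-3 - l/2) + 0 = -3 - l/2)
-13 - 13*(S(-2) + 6) = -13 - 13*((-3 - ½*(-2)) + 6) = -13 - 13*((-3 + 1) + 6) = -13 - 13*(-2 + 6) = -13 - 13*4 = -13 - 52 = -65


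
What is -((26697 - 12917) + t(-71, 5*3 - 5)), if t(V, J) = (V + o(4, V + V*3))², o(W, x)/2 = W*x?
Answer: -5503429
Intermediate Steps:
o(W, x) = 2*W*x (o(W, x) = 2*(W*x) = 2*W*x)
t(V, J) = 1089*V² (t(V, J) = (V + 2*4*(V + V*3))² = (V + 2*4*(V + 3*V))² = (V + 2*4*(4*V))² = (V + 32*V)² = (33*V)² = 1089*V²)
-((26697 - 12917) + t(-71, 5*3 - 5)) = -((26697 - 12917) + 1089*(-71)²) = -(13780 + 1089*5041) = -(13780 + 5489649) = -1*5503429 = -5503429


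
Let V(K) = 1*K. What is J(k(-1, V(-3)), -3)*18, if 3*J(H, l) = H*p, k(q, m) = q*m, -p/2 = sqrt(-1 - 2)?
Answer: -36*I*sqrt(3) ≈ -62.354*I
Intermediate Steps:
V(K) = K
p = -2*I*sqrt(3) (p = -2*sqrt(-1 - 2) = -2*I*sqrt(3) ≈ -3.4641*I)
k(q, m) = m*q
J(H, l) = -2*I*H*sqrt(3)/3 (J(H, l) = (H*(-2*I*sqrt(3)))/3 = (-2*I*H*sqrt(3))/3 = -2*I*H*sqrt(3)/3)
J(k(-1, V(-3)), -3)*18 = -2*I*(-3*(-1))*sqrt(3)/3*18 = -2/3*I*3*sqrt(3)*18 = -2*I*sqrt(3)*18 = -36*I*sqrt(3)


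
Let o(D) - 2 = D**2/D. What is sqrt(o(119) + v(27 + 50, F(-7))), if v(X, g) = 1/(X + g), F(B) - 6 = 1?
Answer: sqrt(213465)/42 ≈ 11.001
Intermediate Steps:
F(B) = 7 (F(B) = 6 + 1 = 7)
o(D) = 2 + D (o(D) = 2 + D**2/D = 2 + D)
sqrt(o(119) + v(27 + 50, F(-7))) = sqrt((2 + 119) + 1/((27 + 50) + 7)) = sqrt(121 + 1/(77 + 7)) = sqrt(121 + 1/84) = sqrt(10165/84) = sqrt(213465)/42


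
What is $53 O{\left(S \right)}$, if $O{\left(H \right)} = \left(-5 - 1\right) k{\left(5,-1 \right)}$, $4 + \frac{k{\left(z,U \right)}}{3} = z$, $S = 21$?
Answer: $-954$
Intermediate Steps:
$k{\left(z,U \right)} = -12 + 3 z$
$O{\left(H \right)} = -18$ ($O{\left(H \right)} = \left(-5 - 1\right) \left(-12 + 3 \cdot 5\right) = - 6 \left(-12 + 15\right) = \left(-6\right) 3 = -18$)
$53 O{\left(S \right)} = 53 \left(-18\right) = -954$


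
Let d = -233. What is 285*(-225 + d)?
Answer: -130530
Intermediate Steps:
285*(-225 + d) = 285*(-225 - 233) = 285*(-458) = -130530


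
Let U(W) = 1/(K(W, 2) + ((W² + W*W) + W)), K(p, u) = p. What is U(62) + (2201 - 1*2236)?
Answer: -273419/7812 ≈ -35.000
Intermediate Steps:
U(W) = 1/(2*W + 2*W²) (U(W) = 1/(W + ((W² + W*W) + W)) = 1/(W + ((W² + W²) + W)) = 1/(W + (2*W² + W)) = 1/(W + (W + 2*W²)) = 1/(2*W + 2*W²))
U(62) + (2201 - 1*2236) = (½)/(62*(1 + 62)) + (2201 - 1*2236) = (½)*(1/62)/63 + (2201 - 2236) = (½)*(1/62)*(1/63) - 35 = 1/7812 - 35 = -273419/7812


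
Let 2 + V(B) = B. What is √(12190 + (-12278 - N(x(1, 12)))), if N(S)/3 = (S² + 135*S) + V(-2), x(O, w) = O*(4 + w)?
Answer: 2*I*√1831 ≈ 85.58*I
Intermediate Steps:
V(B) = -2 + B
N(S) = -12 + 3*S² + 405*S (N(S) = 3*((S² + 135*S) + (-2 - 2)) = 3*((S² + 135*S) - 4) = 3*(-4 + S² + 135*S) = -12 + 3*S² + 405*S)
√(12190 + (-12278 - N(x(1, 12)))) = √(12190 + (-12278 - (-12 + 3*(1*(4 + 12))² + 405*(1*(4 + 12))))) = √(12190 + (-12278 - (-12 + 3*(1*16)² + 405*(1*16)))) = √(12190 + (-12278 - (-12 + 3*16² + 405*16))) = √(12190 + (-12278 - (-12 + 3*256 + 6480))) = √(12190 + (-12278 - (-12 + 768 + 6480))) = √(12190 + (-12278 - 1*7236)) = √(12190 + (-12278 - 7236)) = √(12190 - 19514) = √(-7324) = 2*I*√1831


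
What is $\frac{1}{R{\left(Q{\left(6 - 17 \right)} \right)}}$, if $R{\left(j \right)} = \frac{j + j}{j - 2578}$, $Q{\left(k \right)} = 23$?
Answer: $- \frac{2555}{46} \approx -55.543$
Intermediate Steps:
$R{\left(j \right)} = \frac{2 j}{-2578 + j}$
$\frac{1}{R{\left(Q{\left(6 - 17 \right)} \right)}} = \frac{1}{2 \cdot 23 \frac{1}{-2578 + 23}} = \frac{1}{2 \cdot 23 \frac{1}{-2555}} = \frac{1}{2 \cdot 23 \left(- \frac{1}{2555}\right)} = \frac{1}{- \frac{46}{2555}} = - \frac{2555}{46}$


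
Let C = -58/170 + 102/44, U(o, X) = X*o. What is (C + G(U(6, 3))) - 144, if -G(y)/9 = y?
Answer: -568523/1870 ≈ -304.02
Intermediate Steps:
G(y) = -9*y
C = 3697/1870 (C = -58*1/170 + 102*(1/44) = -29/85 + 51/22 = 3697/1870 ≈ 1.9770)
(C + G(U(6, 3))) - 144 = (3697/1870 - 27*6) - 144 = (3697/1870 - 9*18) - 144 = (3697/1870 - 162) - 144 = -299243/1870 - 144 = -568523/1870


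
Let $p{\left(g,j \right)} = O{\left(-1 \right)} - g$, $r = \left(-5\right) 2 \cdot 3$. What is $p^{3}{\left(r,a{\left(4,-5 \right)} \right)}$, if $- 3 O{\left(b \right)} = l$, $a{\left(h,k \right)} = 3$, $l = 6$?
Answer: $21952$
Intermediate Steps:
$O{\left(b \right)} = -2$ ($O{\left(b \right)} = \left(- \frac{1}{3}\right) 6 = -2$)
$r = -30$ ($r = \left(-10\right) 3 = -30$)
$p{\left(g,j \right)} = -2 - g$
$p^{3}{\left(r,a{\left(4,-5 \right)} \right)} = \left(-2 - -30\right)^{3} = \left(-2 + 30\right)^{3} = 28^{3} = 21952$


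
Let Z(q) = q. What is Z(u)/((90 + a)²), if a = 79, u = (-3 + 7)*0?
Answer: 0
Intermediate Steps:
u = 0 (u = 4*0 = 0)
Z(u)/((90 + a)²) = 0/((90 + 79)²) = 0/(169²) = 0/28561 = 0*(1/28561) = 0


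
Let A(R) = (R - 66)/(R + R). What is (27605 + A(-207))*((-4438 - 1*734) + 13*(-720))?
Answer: -9226805182/23 ≈ -4.0117e+8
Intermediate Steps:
A(R) = (-66 + R)/(2*R) (A(R) = (-66 + R)/((2*R)) = (-66 + R)*(1/(2*R)) = (-66 + R)/(2*R))
(27605 + A(-207))*((-4438 - 1*734) + 13*(-720)) = (27605 + (½)*(-66 - 207)/(-207))*((-4438 - 1*734) + 13*(-720)) = (27605 + (½)*(-1/207)*(-273))*((-4438 - 734) - 9360) = (27605 + 91/138)*(-5172 - 9360) = (3809581/138)*(-14532) = -9226805182/23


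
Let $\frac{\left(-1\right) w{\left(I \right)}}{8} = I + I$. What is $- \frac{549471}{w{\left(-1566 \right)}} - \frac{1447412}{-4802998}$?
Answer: $- \frac{433806959831}{20057319648} \approx -21.628$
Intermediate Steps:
$w{\left(I \right)} = - 16 I$ ($w{\left(I \right)} = - 8 \left(I + I\right) = - 8 \cdot 2 I = - 16 I$)
$- \frac{549471}{w{\left(-1566 \right)}} - \frac{1447412}{-4802998} = - \frac{549471}{\left(-16\right) \left(-1566\right)} - \frac{1447412}{-4802998} = - \frac{549471}{25056} - - \frac{723706}{2401499} = \left(-549471\right) \frac{1}{25056} + \frac{723706}{2401499} = - \frac{183157}{8352} + \frac{723706}{2401499} = - \frac{433806959831}{20057319648}$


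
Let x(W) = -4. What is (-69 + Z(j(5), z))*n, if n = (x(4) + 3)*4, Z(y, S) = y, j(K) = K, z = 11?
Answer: 256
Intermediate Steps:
n = -4 (n = (-4 + 3)*4 = -1*4 = -4)
(-69 + Z(j(5), z))*n = (-69 + 5)*(-4) = -64*(-4) = 256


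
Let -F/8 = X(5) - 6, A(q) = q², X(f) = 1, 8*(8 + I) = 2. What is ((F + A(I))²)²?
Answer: 6569999366401/65536 ≈ 1.0025e+8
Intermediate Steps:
I = -31/4 (I = -8 + (⅛)*2 = -8 + ¼ = -31/4 ≈ -7.7500)
F = 40 (F = -8*(1 - 6) = -8*(-5) = 40)
((F + A(I))²)² = ((40 + (-31/4)²)²)² = ((40 + 961/16)²)² = ((1601/16)²)² = (2563201/256)² = 6569999366401/65536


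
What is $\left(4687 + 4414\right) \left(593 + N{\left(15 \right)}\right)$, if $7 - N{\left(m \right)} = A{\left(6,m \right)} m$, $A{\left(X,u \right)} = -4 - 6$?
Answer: $6825750$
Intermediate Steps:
$A{\left(X,u \right)} = -10$ ($A{\left(X,u \right)} = -4 - 6 = -10$)
$N{\left(m \right)} = 7 + 10 m$ ($N{\left(m \right)} = 7 - - 10 m = 7 + 10 m$)
$\left(4687 + 4414\right) \left(593 + N{\left(15 \right)}\right) = \left(4687 + 4414\right) \left(593 + \left(7 + 10 \cdot 15\right)\right) = 9101 \left(593 + \left(7 + 150\right)\right) = 9101 \left(593 + 157\right) = 9101 \cdot 750 = 6825750$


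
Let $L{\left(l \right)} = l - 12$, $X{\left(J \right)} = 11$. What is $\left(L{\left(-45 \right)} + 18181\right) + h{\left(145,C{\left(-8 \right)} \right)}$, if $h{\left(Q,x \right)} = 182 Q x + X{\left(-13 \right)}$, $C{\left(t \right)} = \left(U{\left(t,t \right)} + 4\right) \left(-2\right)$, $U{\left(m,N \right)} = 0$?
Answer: $-192985$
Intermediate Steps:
$C{\left(t \right)} = -8$ ($C{\left(t \right)} = \left(0 + 4\right) \left(-2\right) = 4 \left(-2\right) = -8$)
$L{\left(l \right)} = -12 + l$ ($L{\left(l \right)} = l - 12 = -12 + l$)
$h{\left(Q,x \right)} = 11 + 182 Q x$ ($h{\left(Q,x \right)} = 182 Q x + 11 = 11 + 182 Q x$)
$\left(L{\left(-45 \right)} + 18181\right) + h{\left(145,C{\left(-8 \right)} \right)} = \left(\left(-12 - 45\right) + 18181\right) + \left(11 + 182 \cdot 145 \left(-8\right)\right) = \left(-57 + 18181\right) + \left(11 - 211120\right) = 18124 - 211109 = -192985$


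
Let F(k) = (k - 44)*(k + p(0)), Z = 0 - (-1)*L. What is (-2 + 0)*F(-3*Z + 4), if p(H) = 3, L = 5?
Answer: -880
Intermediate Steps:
Z = 5 (Z = 0 - (-1)*5 = 0 - 1*(-5) = 0 + 5 = 5)
F(k) = (-44 + k)*(3 + k) (F(k) = (k - 44)*(k + 3) = (-44 + k)*(3 + k))
(-2 + 0)*F(-3*Z + 4) = (-2 + 0)*(-132 + (-3*5 + 4)² - 41*(-3*5 + 4)) = -2*(-132 + (-15 + 4)² - 41*(-15 + 4)) = -2*(-132 + (-11)² - 41*(-11)) = -2*(-132 + 121 + 451) = -2*440 = -880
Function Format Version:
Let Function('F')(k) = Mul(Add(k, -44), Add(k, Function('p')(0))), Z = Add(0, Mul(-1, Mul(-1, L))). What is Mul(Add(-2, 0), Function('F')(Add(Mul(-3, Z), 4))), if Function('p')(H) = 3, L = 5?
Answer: -880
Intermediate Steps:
Z = 5 (Z = Add(0, Mul(-1, Mul(-1, 5))) = Add(0, Mul(-1, -5)) = Add(0, 5) = 5)
Function('F')(k) = Mul(Add(-44, k), Add(3, k)) (Function('F')(k) = Mul(Add(k, -44), Add(k, 3)) = Mul(Add(-44, k), Add(3, k)))
Mul(Add(-2, 0), Function('F')(Add(Mul(-3, Z), 4))) = Mul(Add(-2, 0), Add(-132, Pow(Add(Mul(-3, 5), 4), 2), Mul(-41, Add(Mul(-3, 5), 4)))) = Mul(-2, Add(-132, Pow(Add(-15, 4), 2), Mul(-41, Add(-15, 4)))) = Mul(-2, Add(-132, Pow(-11, 2), Mul(-41, -11))) = Mul(-2, Add(-132, 121, 451)) = Mul(-2, 440) = -880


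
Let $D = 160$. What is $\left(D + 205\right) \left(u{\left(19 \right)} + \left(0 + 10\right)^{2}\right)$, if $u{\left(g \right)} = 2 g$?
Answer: $50370$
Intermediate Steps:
$\left(D + 205\right) \left(u{\left(19 \right)} + \left(0 + 10\right)^{2}\right) = \left(160 + 205\right) \left(2 \cdot 19 + \left(0 + 10\right)^{2}\right) = 365 \left(38 + 10^{2}\right) = 365 \left(38 + 100\right) = 365 \cdot 138 = 50370$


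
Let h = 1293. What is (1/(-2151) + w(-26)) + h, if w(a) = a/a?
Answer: 2783393/2151 ≈ 1294.0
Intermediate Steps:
w(a) = 1
(1/(-2151) + w(-26)) + h = (1/(-2151) + 1) + 1293 = (-1/2151 + 1) + 1293 = 2150/2151 + 1293 = 2783393/2151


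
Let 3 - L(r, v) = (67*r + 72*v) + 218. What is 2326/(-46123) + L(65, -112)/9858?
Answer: 69112027/227340267 ≈ 0.30400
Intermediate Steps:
L(r, v) = -215 - 72*v - 67*r (L(r, v) = 3 - ((67*r + 72*v) + 218) = 3 - (218 + 67*r + 72*v) = 3 + (-218 - 72*v - 67*r) = -215 - 72*v - 67*r)
2326/(-46123) + L(65, -112)/9858 = 2326/(-46123) + (-215 - 72*(-112) - 67*65)/9858 = 2326*(-1/46123) + (-215 + 8064 - 4355)*(1/9858) = -2326/46123 + 3494*(1/9858) = -2326/46123 + 1747/4929 = 69112027/227340267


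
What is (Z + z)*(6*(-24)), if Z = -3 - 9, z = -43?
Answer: 7920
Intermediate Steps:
Z = -12
(Z + z)*(6*(-24)) = (-12 - 43)*(6*(-24)) = -55*(-144) = 7920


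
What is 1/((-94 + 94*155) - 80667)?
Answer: -1/66191 ≈ -1.5108e-5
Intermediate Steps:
1/((-94 + 94*155) - 80667) = 1/((-94 + 14570) - 80667) = 1/(14476 - 80667) = 1/(-66191) = -1/66191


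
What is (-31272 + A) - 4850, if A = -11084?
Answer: -47206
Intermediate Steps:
(-31272 + A) - 4850 = (-31272 - 11084) - 4850 = -42356 - 4850 = -47206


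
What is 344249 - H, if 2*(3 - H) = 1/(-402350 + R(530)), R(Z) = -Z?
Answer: 277379656959/805760 ≈ 3.4425e+5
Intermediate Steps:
H = 2417281/805760 (H = 3 - 1/(2*(-402350 - 1*530)) = 3 - 1/(2*(-402350 - 530)) = 3 - 1/2/(-402880) = 3 - 1/2*(-1/402880) = 3 + 1/805760 = 2417281/805760 ≈ 3.0000)
344249 - H = 344249 - 1*2417281/805760 = 344249 - 2417281/805760 = 277379656959/805760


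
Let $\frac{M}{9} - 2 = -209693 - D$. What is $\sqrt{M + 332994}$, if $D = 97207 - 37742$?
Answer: $i \sqrt{2089410} \approx 1445.5 i$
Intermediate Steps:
$D = 59465$ ($D = 97207 - 37742 = 59465$)
$M = -2422404$ ($M = 18 + 9 \left(-209693 - 59465\right) = 18 + 9 \left(-269158\right) = 18 - 2422422 = -2422404$)
$\sqrt{M + 332994} = \sqrt{-2422404 + 332994} = \sqrt{-2089410} = i \sqrt{2089410}$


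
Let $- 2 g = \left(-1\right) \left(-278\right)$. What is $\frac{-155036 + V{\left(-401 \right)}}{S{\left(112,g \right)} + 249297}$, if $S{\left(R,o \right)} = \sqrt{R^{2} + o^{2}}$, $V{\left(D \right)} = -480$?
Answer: $- \frac{9692418063}{15537240586} + \frac{38879 \sqrt{31865}}{15537240586} \approx -0.62337$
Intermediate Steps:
$g = -139$ ($g = - \frac{\left(-1\right) \left(-278\right)}{2} = \left(- \frac{1}{2}\right) 278 = -139$)
$\frac{-155036 + V{\left(-401 \right)}}{S{\left(112,g \right)} + 249297} = \frac{-155036 - 480}{\sqrt{112^{2} + \left(-139\right)^{2}} + 249297} = - \frac{155516}{\sqrt{12544 + 19321} + 249297} = - \frac{155516}{\sqrt{31865} + 249297} = - \frac{155516}{249297 + \sqrt{31865}}$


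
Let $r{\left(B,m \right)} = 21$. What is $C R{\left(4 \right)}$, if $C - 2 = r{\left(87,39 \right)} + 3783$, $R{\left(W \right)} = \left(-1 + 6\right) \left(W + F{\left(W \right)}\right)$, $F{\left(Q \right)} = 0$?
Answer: $76120$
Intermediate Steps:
$R{\left(W \right)} = 5 W$ ($R{\left(W \right)} = \left(-1 + 6\right) \left(W + 0\right) = 5 W$)
$C = 3806$ ($C = 2 + \left(21 + 3783\right) = 2 + 3804 = 3806$)
$C R{\left(4 \right)} = 3806 \cdot 5 \cdot 4 = 3806 \cdot 20 = 76120$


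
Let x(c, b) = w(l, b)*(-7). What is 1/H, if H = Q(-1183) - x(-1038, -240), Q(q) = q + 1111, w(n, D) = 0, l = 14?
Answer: -1/72 ≈ -0.013889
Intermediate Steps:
Q(q) = 1111 + q
x(c, b) = 0 (x(c, b) = 0*(-7) = 0)
H = -72 (H = (1111 - 1183) - 1*0 = -72 + 0 = -72)
1/H = 1/(-72) = -1/72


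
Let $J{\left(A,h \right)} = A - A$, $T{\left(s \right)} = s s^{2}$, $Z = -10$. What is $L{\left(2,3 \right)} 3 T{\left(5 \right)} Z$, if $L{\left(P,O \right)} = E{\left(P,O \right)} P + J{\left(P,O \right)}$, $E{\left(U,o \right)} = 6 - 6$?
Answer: $0$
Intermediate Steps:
$T{\left(s \right)} = s^{3}$
$J{\left(A,h \right)} = 0$
$E{\left(U,o \right)} = 0$ ($E{\left(U,o \right)} = 6 - 6 = 0$)
$L{\left(P,O \right)} = 0$ ($L{\left(P,O \right)} = 0 P + 0 = 0 + 0 = 0$)
$L{\left(2,3 \right)} 3 T{\left(5 \right)} Z = 0 \cdot 3 \cdot 5^{3} \left(-10\right) = 0 \cdot 3 \cdot 125 \left(-10\right) = 0 \cdot 375 \left(-10\right) = 0 \left(-10\right) = 0$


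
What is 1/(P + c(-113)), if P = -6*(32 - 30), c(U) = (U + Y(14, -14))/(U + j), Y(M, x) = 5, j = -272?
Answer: -385/4512 ≈ -0.085328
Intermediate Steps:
c(U) = (5 + U)/(-272 + U) (c(U) = (U + 5)/(U - 272) = (5 + U)/(-272 + U))
P = -12 (P = -6*2 = -12)
1/(P + c(-113)) = 1/(-12 + (5 - 113)/(-272 - 113)) = 1/(-12 - 108/(-385)) = 1/(-12 - 1/385*(-108)) = 1/(-12 + 108/385) = 1/(-4512/385) = -385/4512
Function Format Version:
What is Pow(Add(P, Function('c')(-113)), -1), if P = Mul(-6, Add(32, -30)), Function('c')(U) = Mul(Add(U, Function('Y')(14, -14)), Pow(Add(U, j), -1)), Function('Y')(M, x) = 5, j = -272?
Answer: Rational(-385, 4512) ≈ -0.085328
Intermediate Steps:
Function('c')(U) = Mul(Pow(Add(-272, U), -1), Add(5, U)) (Function('c')(U) = Mul(Add(U, 5), Pow(Add(U, -272), -1)) = Mul(Add(5, U), Pow(Add(-272, U), -1)) = Mul(Pow(Add(-272, U), -1), Add(5, U)))
P = -12 (P = Mul(-6, 2) = -12)
Pow(Add(P, Function('c')(-113)), -1) = Pow(Add(-12, Mul(Pow(Add(-272, -113), -1), Add(5, -113))), -1) = Pow(Add(-12, Mul(Pow(-385, -1), -108)), -1) = Pow(Add(-12, Mul(Rational(-1, 385), -108)), -1) = Pow(Add(-12, Rational(108, 385)), -1) = Pow(Rational(-4512, 385), -1) = Rational(-385, 4512)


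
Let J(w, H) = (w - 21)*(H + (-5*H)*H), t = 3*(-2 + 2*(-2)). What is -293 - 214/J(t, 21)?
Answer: -12478391/42588 ≈ -293.00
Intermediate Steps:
t = -18 (t = 3*(-2 - 4) = 3*(-6) = -18)
J(w, H) = (-21 + w)*(H - 5*H²)
-293 - 214/J(t, 21) = -293 - 214*1/(21*(-21 - 18 + 105*21 - 5*21*(-18))) = -293 - 214*1/(21*(-21 - 18 + 2205 + 1890)) = -293 - 214/(21*4056) = -293 - 214/85176 = -293 - 214*1/85176 = -293 - 107/42588 = -12478391/42588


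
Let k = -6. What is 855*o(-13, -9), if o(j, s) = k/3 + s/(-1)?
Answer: 5985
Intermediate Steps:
o(j, s) = -2 - s (o(j, s) = -6/3 + s/(-1) = -6*⅓ + s*(-1) = -2 - s)
855*o(-13, -9) = 855*(-2 - 1*(-9)) = 855*(-2 + 9) = 855*7 = 5985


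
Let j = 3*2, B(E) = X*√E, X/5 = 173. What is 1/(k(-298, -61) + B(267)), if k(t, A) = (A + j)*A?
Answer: -671/37704010 + 173*√267/37704010 ≈ 5.7178e-5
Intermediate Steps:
X = 865 (X = 5*173 = 865)
B(E) = 865*√E
j = 6
k(t, A) = A*(6 + A) (k(t, A) = (A + 6)*A = (6 + A)*A = A*(6 + A))
1/(k(-298, -61) + B(267)) = 1/(-61*(6 - 61) + 865*√267) = 1/(-61*(-55) + 865*√267) = 1/(3355 + 865*√267)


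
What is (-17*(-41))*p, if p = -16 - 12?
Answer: -19516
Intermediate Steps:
p = -28
(-17*(-41))*p = -17*(-41)*(-28) = 697*(-28) = -19516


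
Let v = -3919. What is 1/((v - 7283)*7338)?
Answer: -1/82200276 ≈ -1.2165e-8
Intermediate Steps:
1/((v - 7283)*7338) = 1/(-3919 - 7283*7338) = (1/7338)/(-11202) = -1/11202*1/7338 = -1/82200276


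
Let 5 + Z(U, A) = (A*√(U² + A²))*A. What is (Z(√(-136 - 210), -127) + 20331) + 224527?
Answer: 244853 + 16129*√15783 ≈ 2.2711e+6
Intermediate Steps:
Z(U, A) = -5 + A²*√(A² + U²) (Z(U, A) = -5 + (A*√(U² + A²))*A = -5 + (A*√(A² + U²))*A = -5 + A²*√(A² + U²))
(Z(√(-136 - 210), -127) + 20331) + 224527 = ((-5 + (-127)²*√((-127)² + (√(-136 - 210))²)) + 20331) + 224527 = ((-5 + 16129*√(16129 + (√(-346))²)) + 20331) + 224527 = ((-5 + 16129*√(16129 + (I*√346)²)) + 20331) + 224527 = ((-5 + 16129*√(16129 - 346)) + 20331) + 224527 = ((-5 + 16129*√15783) + 20331) + 224527 = (20326 + 16129*√15783) + 224527 = 244853 + 16129*√15783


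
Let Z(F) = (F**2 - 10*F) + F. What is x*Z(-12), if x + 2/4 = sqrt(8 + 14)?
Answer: -126 + 252*sqrt(22) ≈ 1056.0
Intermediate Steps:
Z(F) = F**2 - 9*F
x = -1/2 + sqrt(22) (x = -1/2 + sqrt(8 + 14) = -1/2 + sqrt(22) ≈ 4.1904)
x*Z(-12) = (-1/2 + sqrt(22))*(-12*(-9 - 12)) = (-1/2 + sqrt(22))*(-12*(-21)) = (-1/2 + sqrt(22))*252 = -126 + 252*sqrt(22)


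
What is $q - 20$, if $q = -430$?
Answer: $-450$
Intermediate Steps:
$q - 20 = -430 - 20 = -450$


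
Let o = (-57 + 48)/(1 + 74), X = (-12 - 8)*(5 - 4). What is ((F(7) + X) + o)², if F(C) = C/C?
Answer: 228484/625 ≈ 365.57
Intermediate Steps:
X = -20 (X = -20*1 = -20)
F(C) = 1
o = -3/25 (o = -9/75 = -9*1/75 = -3/25 ≈ -0.12000)
((F(7) + X) + o)² = ((1 - 20) - 3/25)² = (-19 - 3/25)² = (-478/25)² = 228484/625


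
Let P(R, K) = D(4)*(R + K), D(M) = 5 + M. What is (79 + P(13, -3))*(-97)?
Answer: -16393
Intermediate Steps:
P(R, K) = 9*K + 9*R (P(R, K) = (5 + 4)*(R + K) = 9*(K + R) = 9*K + 9*R)
(79 + P(13, -3))*(-97) = (79 + (9*(-3) + 9*13))*(-97) = (79 + (-27 + 117))*(-97) = (79 + 90)*(-97) = 169*(-97) = -16393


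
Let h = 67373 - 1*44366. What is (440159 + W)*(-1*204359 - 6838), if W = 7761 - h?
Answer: -89740350861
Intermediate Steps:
h = 23007 (h = 67373 - 44366 = 23007)
W = -15246 (W = 7761 - 1*23007 = 7761 - 23007 = -15246)
(440159 + W)*(-1*204359 - 6838) = (440159 - 15246)*(-1*204359 - 6838) = 424913*(-204359 - 6838) = 424913*(-211197) = -89740350861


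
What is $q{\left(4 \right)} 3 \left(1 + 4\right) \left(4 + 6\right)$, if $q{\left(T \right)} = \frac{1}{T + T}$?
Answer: $\frac{75}{4} \approx 18.75$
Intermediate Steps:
$q{\left(T \right)} = \frac{1}{2 T}$
$q{\left(4 \right)} 3 \left(1 + 4\right) \left(4 + 6\right) = \frac{1}{2 \cdot 4} \cdot 3 \left(1 + 4\right) \left(4 + 6\right) = \frac{1}{2} \cdot \frac{1}{4} \cdot 3 \cdot 5 \cdot 10 = \frac{1}{8} \cdot 3 \cdot 50 = \frac{3}{8} \cdot 50 = \frac{75}{4}$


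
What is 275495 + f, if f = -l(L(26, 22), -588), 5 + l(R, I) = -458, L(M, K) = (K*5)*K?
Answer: 275958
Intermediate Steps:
L(M, K) = 5*K² (L(M, K) = (5*K)*K = 5*K²)
l(R, I) = -463 (l(R, I) = -5 - 458 = -463)
f = 463 (f = -1*(-463) = 463)
275495 + f = 275495 + 463 = 275958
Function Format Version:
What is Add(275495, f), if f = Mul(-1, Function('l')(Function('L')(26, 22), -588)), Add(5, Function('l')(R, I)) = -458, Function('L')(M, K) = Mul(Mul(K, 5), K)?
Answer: 275958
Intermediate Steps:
Function('L')(M, K) = Mul(5, Pow(K, 2)) (Function('L')(M, K) = Mul(Mul(5, K), K) = Mul(5, Pow(K, 2)))
Function('l')(R, I) = -463 (Function('l')(R, I) = Add(-5, -458) = -463)
f = 463 (f = Mul(-1, -463) = 463)
Add(275495, f) = Add(275495, 463) = 275958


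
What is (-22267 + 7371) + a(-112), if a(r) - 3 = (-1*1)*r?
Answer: -14781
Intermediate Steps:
a(r) = 3 - r (a(r) = 3 + (-1*1)*r = 3 - r)
(-22267 + 7371) + a(-112) = (-22267 + 7371) + (3 - 1*(-112)) = -14896 + (3 + 112) = -14896 + 115 = -14781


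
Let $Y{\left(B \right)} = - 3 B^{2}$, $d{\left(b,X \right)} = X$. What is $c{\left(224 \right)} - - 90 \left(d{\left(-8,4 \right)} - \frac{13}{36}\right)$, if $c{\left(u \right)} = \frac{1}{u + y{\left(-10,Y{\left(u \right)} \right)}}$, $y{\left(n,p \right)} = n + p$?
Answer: $\frac{24613917}{75157} \approx 327.5$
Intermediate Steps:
$c{\left(u \right)} = \frac{1}{-10 + u - 3 u^{2}}$ ($c{\left(u \right)} = \frac{1}{u - \left(10 + 3 u^{2}\right)} = \frac{1}{-10 + u - 3 u^{2}}$)
$c{\left(224 \right)} - - 90 \left(d{\left(-8,4 \right)} - \frac{13}{36}\right) = - \frac{1}{10 - 224 + 3 \cdot 224^{2}} - - 90 \left(4 - \frac{13}{36}\right) = - \frac{1}{10 - 224 + 3 \cdot 50176} - - 90 \left(4 - \frac{13}{36}\right) = - \frac{1}{10 - 224 + 150528} - - 90 \left(4 - \frac{13}{36}\right) = - \frac{1}{150314} - \left(-90\right) \frac{131}{36} = \left(-1\right) \frac{1}{150314} - - \frac{655}{2} = - \frac{1}{150314} + \frac{655}{2} = \frac{24613917}{75157}$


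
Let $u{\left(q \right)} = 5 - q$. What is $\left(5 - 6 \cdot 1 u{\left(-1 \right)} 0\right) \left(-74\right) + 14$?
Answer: $-356$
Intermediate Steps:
$\left(5 - 6 \cdot 1 u{\left(-1 \right)} 0\right) \left(-74\right) + 14 = \left(5 - 6 \cdot 1 \left(5 - -1\right) 0\right) \left(-74\right) + 14 = \left(5 - 6 \cdot 1 \left(5 + 1\right) 0\right) \left(-74\right) + 14 = \left(5 - 6 \cdot 1 \cdot 6 \cdot 0\right) \left(-74\right) + 14 = \left(5 - 6 \cdot 6 \cdot 0\right) \left(-74\right) + 14 = \left(5 - 0\right) \left(-74\right) + 14 = \left(5 + 0\right) \left(-74\right) + 14 = 5 \left(-74\right) + 14 = -370 + 14 = -356$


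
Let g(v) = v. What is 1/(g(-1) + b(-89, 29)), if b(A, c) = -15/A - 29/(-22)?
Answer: 1958/953 ≈ 2.0546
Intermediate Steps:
b(A, c) = 29/22 - 15/A (b(A, c) = -15/A - 29*(-1/22) = -15/A + 29/22 = 29/22 - 15/A)
1/(g(-1) + b(-89, 29)) = 1/(-1 + (29/22 - 15/(-89))) = 1/(-1 + (29/22 - 15*(-1/89))) = 1/(-1 + (29/22 + 15/89)) = 1/(-1 + 2911/1958) = 1/(953/1958) = 1958/953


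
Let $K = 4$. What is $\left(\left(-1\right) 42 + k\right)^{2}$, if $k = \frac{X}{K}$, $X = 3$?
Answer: $\frac{27225}{16} \approx 1701.6$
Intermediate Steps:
$k = \frac{3}{4} \approx 0.75$
$\left(\left(-1\right) 42 + k\right)^{2} = \left(\left(-1\right) 42 + \frac{3}{4}\right)^{2} = \left(-42 + \frac{3}{4}\right)^{2} = \left(- \frac{165}{4}\right)^{2} = \frac{27225}{16}$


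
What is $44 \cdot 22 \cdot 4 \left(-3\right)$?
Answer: $-11616$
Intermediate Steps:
$44 \cdot 22 \cdot 4 \left(-3\right) = 968 \left(-12\right) = -11616$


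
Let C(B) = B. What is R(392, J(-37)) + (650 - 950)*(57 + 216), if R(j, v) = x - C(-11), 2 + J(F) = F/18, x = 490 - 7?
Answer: -81406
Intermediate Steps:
x = 483
J(F) = -2 + F/18
R(j, v) = 494 (R(j, v) = 483 - 1*(-11) = 483 + 11 = 494)
R(392, J(-37)) + (650 - 950)*(57 + 216) = 494 + (650 - 950)*(57 + 216) = 494 - 300*273 = 494 - 81900 = -81406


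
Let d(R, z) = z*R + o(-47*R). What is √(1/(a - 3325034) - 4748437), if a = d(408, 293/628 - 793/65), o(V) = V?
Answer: 3*I*√1723302036211857823473/57151366 ≈ 2179.1*I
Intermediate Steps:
d(R, z) = -47*R + R*z (d(R, z) = z*R - 47*R = R*z - 47*R = -47*R + R*z)
a = -18811146/785 (a = 408*(-47 + (293/628 - 793/65)) = 408*(-47 + (293*(1/628) - 793*1/65)) = 408*(-47 + (293/628 - 61/5)) = 408*(-47 - 36843/3140) = 408*(-184423/3140) = -18811146/785 ≈ -23963.)
√(1/(a - 3325034) - 4748437) = √(1/(-18811146/785 - 3325034) - 4748437) = √(1/(-2628962836/785) - 4748437) = √(-785/2628962836 - 4748437) = √(-12483464402088117/2628962836) = 3*I*√1723302036211857823473/57151366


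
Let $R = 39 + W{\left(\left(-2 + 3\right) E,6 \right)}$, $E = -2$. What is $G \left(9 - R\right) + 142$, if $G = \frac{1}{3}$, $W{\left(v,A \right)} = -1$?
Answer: $\frac{397}{3} \approx 132.33$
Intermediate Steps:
$G = \frac{1}{3} \approx 0.33333$
$R = 38$ ($R = 39 - 1 = 38$)
$G \left(9 - R\right) + 142 = \frac{9 - 38}{3} + 142 = \frac{1}{3} \left(-29\right) + 142 = - \frac{29}{3} + 142 = \frac{397}{3}$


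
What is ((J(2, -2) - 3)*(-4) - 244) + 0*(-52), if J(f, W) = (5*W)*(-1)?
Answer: -272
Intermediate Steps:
J(f, W) = -5*W
((J(2, -2) - 3)*(-4) - 244) + 0*(-52) = ((-5*(-2) - 3)*(-4) - 244) + 0*(-52) = ((10 - 3)*(-4) - 244) + 0 = (7*(-4) - 244) + 0 = (-28 - 244) + 0 = -272 + 0 = -272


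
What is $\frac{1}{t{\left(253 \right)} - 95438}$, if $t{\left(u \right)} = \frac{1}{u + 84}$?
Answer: $- \frac{337}{32162605} \approx -1.0478 \cdot 10^{-5}$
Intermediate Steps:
$t{\left(u \right)} = \frac{1}{84 + u}$
$\frac{1}{t{\left(253 \right)} - 95438} = \frac{1}{\frac{1}{84 + 253} - 95438} = \frac{1}{\frac{1}{337} - 95438} = \frac{1}{- \frac{32162605}{337}} = - \frac{337}{32162605}$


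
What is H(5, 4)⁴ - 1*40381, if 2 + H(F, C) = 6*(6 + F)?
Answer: 16736835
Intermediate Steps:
H(F, C) = 34 + 6*F (H(F, C) = -2 + 6*(6 + F) = -2 + (36 + 6*F) = 34 + 6*F)
H(5, 4)⁴ - 1*40381 = (34 + 6*5)⁴ - 1*40381 = (34 + 30)⁴ - 40381 = 64⁴ - 40381 = 16777216 - 40381 = 16736835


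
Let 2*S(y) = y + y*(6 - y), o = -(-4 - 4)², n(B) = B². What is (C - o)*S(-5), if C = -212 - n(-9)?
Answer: 6870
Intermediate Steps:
o = -64 (o = -1*(-8)² = -1*64 = -64)
S(y) = y/2 + y*(6 - y)/2 (S(y) = (y + y*(6 - y))/2 = y/2 + y*(6 - y)/2)
C = -293 (C = -212 - 1*(-9)² = -212 - 1*81 = -212 - 81 = -293)
(C - o)*S(-5) = (-293 - 1*(-64))*((½)*(-5)*(7 - 1*(-5))) = (-293 + 64)*((½)*(-5)*(7 + 5)) = -229*(-5)*12/2 = -229*(-30) = 6870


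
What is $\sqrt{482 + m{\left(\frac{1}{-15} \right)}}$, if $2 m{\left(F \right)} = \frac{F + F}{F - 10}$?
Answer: $\frac{3 \sqrt{1221137}}{151} \approx 21.955$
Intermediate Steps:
$m{\left(F \right)} = \frac{F}{-10 + F}$ ($m{\left(F \right)} = \frac{\left(F + F\right) \frac{1}{F - 10}}{2} = \frac{2 F \frac{1}{-10 + F}}{2} = \frac{F}{-10 + F}$)
$\sqrt{482 + m{\left(\frac{1}{-15} \right)}} = \sqrt{482 + \frac{1}{\left(-15\right) \left(-10 + \frac{1}{-15}\right)}} = \sqrt{482 - \frac{1}{15 \left(-10 - \frac{1}{15}\right)}} = \sqrt{482 - \frac{1}{15 \left(- \frac{151}{15}\right)}} = \sqrt{482 - - \frac{1}{151}} = \sqrt{482 + \frac{1}{151}} = \sqrt{\frac{72783}{151}} = \frac{3 \sqrt{1221137}}{151}$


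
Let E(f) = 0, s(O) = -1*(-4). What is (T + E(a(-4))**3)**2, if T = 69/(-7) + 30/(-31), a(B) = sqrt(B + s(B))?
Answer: 5517801/47089 ≈ 117.18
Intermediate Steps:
s(O) = 4
a(B) = sqrt(4 + B) (a(B) = sqrt(B + 4) = sqrt(4 + B))
T = -2349/217 (T = 69*(-1/7) + 30*(-1/31) = -69/7 - 30/31 = -2349/217 ≈ -10.825)
(T + E(a(-4))**3)**2 = (-2349/217 + 0**3)**2 = (-2349/217 + 0)**2 = (-2349/217)**2 = 5517801/47089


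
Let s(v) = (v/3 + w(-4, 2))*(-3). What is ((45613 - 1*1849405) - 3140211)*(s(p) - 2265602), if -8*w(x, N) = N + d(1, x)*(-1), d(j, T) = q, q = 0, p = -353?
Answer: 44797576574979/4 ≈ 1.1199e+13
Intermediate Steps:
d(j, T) = 0
w(x, N) = -N/8 (w(x, N) = -(N + 0*(-1))/8 = -(N + 0)/8 = -N/8)
s(v) = ¾ - v (s(v) = (v/3 - ⅛*2)*(-3) = (v*(⅓) - ¼)*(-3) = (v/3 - ¼)*(-3) = (-¼ + v/3)*(-3) = ¾ - v)
((45613 - 1*1849405) - 3140211)*(s(p) - 2265602) = ((45613 - 1*1849405) - 3140211)*((¾ - 1*(-353)) - 2265602) = ((45613 - 1849405) - 3140211)*((¾ + 353) - 2265602) = (-1803792 - 3140211)*(1415/4 - 2265602) = -4944003*(-9060993/4) = 44797576574979/4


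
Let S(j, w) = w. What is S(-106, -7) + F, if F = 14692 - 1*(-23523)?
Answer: 38208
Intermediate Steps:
F = 38215 (F = 14692 + 23523 = 38215)
S(-106, -7) + F = -7 + 38215 = 38208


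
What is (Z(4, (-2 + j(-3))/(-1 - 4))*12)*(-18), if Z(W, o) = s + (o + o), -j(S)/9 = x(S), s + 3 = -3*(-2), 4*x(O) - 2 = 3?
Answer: -8964/5 ≈ -1792.8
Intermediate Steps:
x(O) = 5/4 (x(O) = ½ + (¼)*3 = ½ + ¾ = 5/4)
s = 3 (s = -3 - 3*(-2) = -3 + 6 = 3)
j(S) = -45/4 (j(S) = -9*5/4 = -45/4)
Z(W, o) = 3 + 2*o (Z(W, o) = 3 + (o + o) = 3 + 2*o)
(Z(4, (-2 + j(-3))/(-1 - 4))*12)*(-18) = ((3 + 2*((-2 - 45/4)/(-1 - 4)))*12)*(-18) = ((3 + 2*(-53/4/(-5)))*12)*(-18) = ((3 + 2*(-53/4*(-⅕)))*12)*(-18) = ((3 + 2*(53/20))*12)*(-18) = ((3 + 53/10)*12)*(-18) = ((83/10)*12)*(-18) = (498/5)*(-18) = -8964/5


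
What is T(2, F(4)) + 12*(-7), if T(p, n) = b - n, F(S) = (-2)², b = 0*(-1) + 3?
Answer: -85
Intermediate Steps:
b = 3 (b = 0 + 3 = 3)
F(S) = 4
T(p, n) = 3 - n
T(2, F(4)) + 12*(-7) = (3 - 1*4) + 12*(-7) = (3 - 4) - 84 = -1 - 84 = -85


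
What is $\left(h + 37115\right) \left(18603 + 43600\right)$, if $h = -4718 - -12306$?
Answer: $2780660709$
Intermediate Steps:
$h = 7588$ ($h = -4718 + 12306 = 7588$)
$\left(h + 37115\right) \left(18603 + 43600\right) = \left(7588 + 37115\right) \left(18603 + 43600\right) = 44703 \cdot 62203 = 2780660709$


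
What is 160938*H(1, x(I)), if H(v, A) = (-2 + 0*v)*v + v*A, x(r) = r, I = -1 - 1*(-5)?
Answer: 321876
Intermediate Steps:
I = 4 (I = -1 + 5 = 4)
H(v, A) = -2*v + A*v (H(v, A) = (-2 + 0)*v + A*v = -2*v + A*v)
160938*H(1, x(I)) = 160938*(1*(-2 + 4)) = 160938*(1*2) = 160938*2 = 321876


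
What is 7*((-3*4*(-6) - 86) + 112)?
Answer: 686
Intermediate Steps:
7*((-3*4*(-6) - 86) + 112) = 7*((-12*(-6) - 86) + 112) = 7*((72 - 86) + 112) = 7*(-14 + 112) = 7*98 = 686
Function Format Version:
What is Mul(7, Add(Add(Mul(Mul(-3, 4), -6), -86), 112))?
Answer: 686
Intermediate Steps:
Mul(7, Add(Add(Mul(Mul(-3, 4), -6), -86), 112)) = Mul(7, Add(Add(Mul(-12, -6), -86), 112)) = Mul(7, Add(Add(72, -86), 112)) = Mul(7, Add(-14, 112)) = Mul(7, 98) = 686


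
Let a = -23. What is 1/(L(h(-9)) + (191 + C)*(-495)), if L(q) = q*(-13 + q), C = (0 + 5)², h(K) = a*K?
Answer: -1/66762 ≈ -1.4979e-5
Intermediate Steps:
h(K) = -23*K
C = 25 (C = 5² = 25)
1/(L(h(-9)) + (191 + C)*(-495)) = 1/((-23*(-9))*(-13 - 23*(-9)) + (191 + 25)*(-495)) = 1/(207*(-13 + 207) + 216*(-495)) = 1/(207*194 - 106920) = 1/(40158 - 106920) = 1/(-66762) = -1/66762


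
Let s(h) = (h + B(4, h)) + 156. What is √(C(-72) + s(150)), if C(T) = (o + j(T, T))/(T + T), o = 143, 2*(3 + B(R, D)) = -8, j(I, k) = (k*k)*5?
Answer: √16993/12 ≈ 10.863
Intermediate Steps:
j(I, k) = 5*k² (j(I, k) = k²*5 = 5*k²)
B(R, D) = -7 (B(R, D) = -3 + (½)*(-8) = -3 - 4 = -7)
C(T) = (143 + 5*T²)/(2*T) (C(T) = (143 + 5*T²)/(T + T) = (143 + 5*T²)/((2*T)) = (143 + 5*T²)*(1/(2*T)) = (143 + 5*T²)/(2*T))
s(h) = 149 + h (s(h) = (h - 7) + 156 = (-7 + h) + 156 = 149 + h)
√(C(-72) + s(150)) = √((½)*(143 + 5*(-72)²)/(-72) + (149 + 150)) = √((½)*(-1/72)*(143 + 5*5184) + 299) = √((½)*(-1/72)*(143 + 25920) + 299) = √((½)*(-1/72)*26063 + 299) = √(-26063/144 + 299) = √(16993/144) = √16993/12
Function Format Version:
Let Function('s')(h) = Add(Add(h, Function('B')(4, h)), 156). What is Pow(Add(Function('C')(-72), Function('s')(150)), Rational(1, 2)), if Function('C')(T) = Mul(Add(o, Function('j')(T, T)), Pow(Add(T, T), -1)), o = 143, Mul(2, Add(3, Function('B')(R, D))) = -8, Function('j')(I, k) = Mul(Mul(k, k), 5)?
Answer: Mul(Rational(1, 12), Pow(16993, Rational(1, 2))) ≈ 10.863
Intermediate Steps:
Function('j')(I, k) = Mul(5, Pow(k, 2)) (Function('j')(I, k) = Mul(Pow(k, 2), 5) = Mul(5, Pow(k, 2)))
Function('B')(R, D) = -7 (Function('B')(R, D) = Add(-3, Mul(Rational(1, 2), -8)) = Add(-3, -4) = -7)
Function('C')(T) = Mul(Rational(1, 2), Pow(T, -1), Add(143, Mul(5, Pow(T, 2)))) (Function('C')(T) = Mul(Add(143, Mul(5, Pow(T, 2))), Pow(Add(T, T), -1)) = Mul(Add(143, Mul(5, Pow(T, 2))), Pow(Mul(2, T), -1)) = Mul(Add(143, Mul(5, Pow(T, 2))), Mul(Rational(1, 2), Pow(T, -1))) = Mul(Rational(1, 2), Pow(T, -1), Add(143, Mul(5, Pow(T, 2)))))
Function('s')(h) = Add(149, h) (Function('s')(h) = Add(Add(h, -7), 156) = Add(Add(-7, h), 156) = Add(149, h))
Pow(Add(Function('C')(-72), Function('s')(150)), Rational(1, 2)) = Pow(Add(Mul(Rational(1, 2), Pow(-72, -1), Add(143, Mul(5, Pow(-72, 2)))), Add(149, 150)), Rational(1, 2)) = Pow(Add(Mul(Rational(1, 2), Rational(-1, 72), Add(143, Mul(5, 5184))), 299), Rational(1, 2)) = Pow(Add(Mul(Rational(1, 2), Rational(-1, 72), Add(143, 25920)), 299), Rational(1, 2)) = Pow(Add(Mul(Rational(1, 2), Rational(-1, 72), 26063), 299), Rational(1, 2)) = Pow(Add(Rational(-26063, 144), 299), Rational(1, 2)) = Pow(Rational(16993, 144), Rational(1, 2)) = Mul(Rational(1, 12), Pow(16993, Rational(1, 2)))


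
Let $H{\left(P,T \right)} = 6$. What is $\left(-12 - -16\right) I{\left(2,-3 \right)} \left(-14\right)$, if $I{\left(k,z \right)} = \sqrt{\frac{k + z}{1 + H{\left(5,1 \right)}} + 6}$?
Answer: $- 8 \sqrt{287} \approx -135.53$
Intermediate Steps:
$I{\left(k,z \right)} = \sqrt{6 + \frac{k}{7} + \frac{z}{7}}$ ($I{\left(k,z \right)} = \sqrt{\frac{k + z}{1 + 6} + 6} = \sqrt{\frac{k + z}{7} + 6} = \sqrt{\left(k + z\right) \frac{1}{7} + 6} = \sqrt{\left(\frac{k}{7} + \frac{z}{7}\right) + 6} = \sqrt{6 + \frac{k}{7} + \frac{z}{7}}$)
$\left(-12 - -16\right) I{\left(2,-3 \right)} \left(-14\right) = \left(-12 - -16\right) \frac{\sqrt{294 + 7 \cdot 2 + 7 \left(-3\right)}}{7} \left(-14\right) = \left(-12 + 16\right) \frac{\sqrt{294 + 14 - 21}}{7} \left(-14\right) = 4 \frac{\sqrt{287}}{7} \left(-14\right) = \frac{4 \sqrt{287}}{7} \left(-14\right) = - 8 \sqrt{287}$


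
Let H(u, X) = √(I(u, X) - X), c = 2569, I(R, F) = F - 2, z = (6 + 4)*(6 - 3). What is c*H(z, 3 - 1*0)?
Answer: 2569*I*√2 ≈ 3633.1*I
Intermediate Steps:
z = 30 (z = 10*3 = 30)
I(R, F) = -2 + F
H(u, X) = I*√2 (H(u, X) = √((-2 + X) - X) = √(-2) = I*√2)
c*H(z, 3 - 1*0) = 2569*(I*√2) = 2569*I*√2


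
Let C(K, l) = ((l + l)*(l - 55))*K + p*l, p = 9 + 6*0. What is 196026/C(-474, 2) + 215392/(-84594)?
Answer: -422130409/708517047 ≈ -0.59579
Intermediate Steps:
p = 9 (p = 9 + 0 = 9)
C(K, l) = 9*l + 2*K*l*(-55 + l) (C(K, l) = ((l + l)*(l - 55))*K + 9*l = ((2*l)*(-55 + l))*K + 9*l = (2*l*(-55 + l))*K + 9*l = 2*K*l*(-55 + l) + 9*l = 9*l + 2*K*l*(-55 + l))
196026/C(-474, 2) + 215392/(-84594) = 196026/((2*(9 - 110*(-474) + 2*(-474)*2))) + 215392/(-84594) = 196026/((2*(9 + 52140 - 1896))) + 215392*(-1/84594) = 196026/((2*50253)) - 107696/42297 = 196026/100506 - 107696/42297 = 196026*(1/100506) - 107696/42297 = 32671/16751 - 107696/42297 = -422130409/708517047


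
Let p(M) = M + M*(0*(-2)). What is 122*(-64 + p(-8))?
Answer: -8784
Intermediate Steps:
p(M) = M (p(M) = M + M*0 = M + 0 = M)
122*(-64 + p(-8)) = 122*(-64 - 8) = 122*(-72) = -8784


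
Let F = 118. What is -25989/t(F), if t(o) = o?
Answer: -25989/118 ≈ -220.25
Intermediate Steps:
-25989/t(F) = -25989/118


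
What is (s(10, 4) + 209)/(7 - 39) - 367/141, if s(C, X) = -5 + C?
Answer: -20959/2256 ≈ -9.2903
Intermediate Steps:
(s(10, 4) + 209)/(7 - 39) - 367/141 = ((-5 + 10) + 209)/(7 - 39) - 367/141 = (5 + 209)/(-32) - 367/141 = 214*(-1/32) - 1*367/141 = -107/16 - 367/141 = -20959/2256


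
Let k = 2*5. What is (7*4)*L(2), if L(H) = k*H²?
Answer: 1120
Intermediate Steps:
k = 10
L(H) = 10*H²
(7*4)*L(2) = (7*4)*(10*2²) = 28*(10*4) = 28*40 = 1120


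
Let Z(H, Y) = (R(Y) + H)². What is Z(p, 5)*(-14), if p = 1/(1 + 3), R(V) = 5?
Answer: -3087/8 ≈ -385.88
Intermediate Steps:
p = ¼ (p = 1/4 = ¼ ≈ 0.25000)
Z(H, Y) = (5 + H)²
Z(p, 5)*(-14) = (5 + ¼)²*(-14) = (21/4)²*(-14) = (441/16)*(-14) = -3087/8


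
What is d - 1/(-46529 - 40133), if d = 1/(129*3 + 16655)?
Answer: 25926/369223451 ≈ 7.0218e-5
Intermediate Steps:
d = 1/17042 (d = 1/(387 + 16655) = 1/17042 ≈ 5.8679e-5)
d - 1/(-46529 - 40133) = 1/17042 - 1/(-46529 - 40133) = 1/17042 - 1/(-86662) = 1/17042 - 1*(-1/86662) = 1/17042 + 1/86662 = 25926/369223451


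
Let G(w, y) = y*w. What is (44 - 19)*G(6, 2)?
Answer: 300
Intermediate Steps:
G(w, y) = w*y
(44 - 19)*G(6, 2) = (44 - 19)*(6*2) = 25*12 = 300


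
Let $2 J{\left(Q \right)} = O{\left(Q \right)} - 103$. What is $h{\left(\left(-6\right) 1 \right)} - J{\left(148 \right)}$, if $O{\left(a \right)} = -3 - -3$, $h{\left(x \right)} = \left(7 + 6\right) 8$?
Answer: $\frac{311}{2} \approx 155.5$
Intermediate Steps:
$h{\left(x \right)} = 104$ ($h{\left(x \right)} = 13 \cdot 8 = 104$)
$O{\left(a \right)} = 0$ ($O{\left(a \right)} = -3 + 3 = 0$)
$J{\left(Q \right)} = - \frac{103}{2}$ ($J{\left(Q \right)} = \frac{0 - 103}{2} = \frac{1}{2} \left(-103\right) = - \frac{103}{2}$)
$h{\left(\left(-6\right) 1 \right)} - J{\left(148 \right)} = 104 - - \frac{103}{2} = 104 + \frac{103}{2} = \frac{311}{2}$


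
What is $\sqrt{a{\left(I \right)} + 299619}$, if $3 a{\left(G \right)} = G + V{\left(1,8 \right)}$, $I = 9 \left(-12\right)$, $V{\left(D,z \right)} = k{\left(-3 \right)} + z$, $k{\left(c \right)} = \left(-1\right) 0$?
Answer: $\frac{\sqrt{2696271}}{3} \approx 547.34$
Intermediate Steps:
$k{\left(c \right)} = 0$
$V{\left(D,z \right)} = z$ ($V{\left(D,z \right)} = 0 + z = z$)
$I = -108$
$a{\left(G \right)} = \frac{8}{3} + \frac{G}{3}$ ($a{\left(G \right)} = \frac{G + 8}{3} = \frac{8 + G}{3} = \frac{8}{3} + \frac{G}{3}$)
$\sqrt{a{\left(I \right)} + 299619} = \sqrt{\left(\frac{8}{3} + \frac{1}{3} \left(-108\right)\right) + 299619} = \sqrt{\left(\frac{8}{3} - 36\right) + 299619} = \sqrt{- \frac{100}{3} + 299619} = \sqrt{\frac{898757}{3}} = \frac{\sqrt{2696271}}{3}$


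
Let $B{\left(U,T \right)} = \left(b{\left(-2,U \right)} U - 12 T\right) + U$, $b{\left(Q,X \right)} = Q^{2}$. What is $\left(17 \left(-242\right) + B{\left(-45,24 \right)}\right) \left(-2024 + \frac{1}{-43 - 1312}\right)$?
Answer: $\frac{12689644667}{1355} \approx 9.3651 \cdot 10^{6}$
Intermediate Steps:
$B{\left(U,T \right)} = - 12 T + 5 U$ ($B{\left(U,T \right)} = \left(\left(-2\right)^{2} U - 12 T\right) + U = \left(4 U - 12 T\right) + U = \left(- 12 T + 4 U\right) + U = - 12 T + 5 U$)
$\left(17 \left(-242\right) + B{\left(-45,24 \right)}\right) \left(-2024 + \frac{1}{-43 - 1312}\right) = \left(17 \left(-242\right) + \left(\left(-12\right) 24 + 5 \left(-45\right)\right)\right) \left(-2024 + \frac{1}{-43 - 1312}\right) = \left(-4114 - 513\right) \left(-2024 + \frac{1}{-1355}\right) = \left(-4114 - 513\right) \left(-2024 - \frac{1}{1355}\right) = \left(-4627\right) \left(- \frac{2742521}{1355}\right) = \frac{12689644667}{1355}$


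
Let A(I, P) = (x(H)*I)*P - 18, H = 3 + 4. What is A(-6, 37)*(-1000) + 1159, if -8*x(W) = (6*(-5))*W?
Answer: 5846659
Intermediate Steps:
H = 7
x(W) = 15*W/4 (x(W) = -6*(-5)*W/8 = -(-15)*W/4 = 15*W/4)
A(I, P) = -18 + 105*I*P/4 (A(I, P) = (((15/4)*7)*I)*P - 18 = (105*I/4)*P - 18 = 105*I*P/4 - 18 = -18 + 105*I*P/4)
A(-6, 37)*(-1000) + 1159 = (-18 + (105/4)*(-6)*37)*(-1000) + 1159 = (-18 - 11655/2)*(-1000) + 1159 = -11691/2*(-1000) + 1159 = 5845500 + 1159 = 5846659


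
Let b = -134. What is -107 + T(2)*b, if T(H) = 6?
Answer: -911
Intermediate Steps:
-107 + T(2)*b = -107 + 6*(-134) = -107 - 804 = -911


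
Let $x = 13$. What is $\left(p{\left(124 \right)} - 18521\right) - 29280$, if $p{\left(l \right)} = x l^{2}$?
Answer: $152087$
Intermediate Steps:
$p{\left(l \right)} = 13 l^{2}$
$\left(p{\left(124 \right)} - 18521\right) - 29280 = \left(13 \cdot 124^{2} - 18521\right) - 29280 = \left(13 \cdot 15376 - 18521\right) - 29280 = \left(199888 - 18521\right) - 29280 = 181367 - 29280 = 152087$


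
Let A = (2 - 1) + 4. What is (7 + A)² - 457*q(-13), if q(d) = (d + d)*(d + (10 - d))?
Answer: 118964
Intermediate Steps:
A = 5 (A = 1 + 4 = 5)
q(d) = 20*d (q(d) = (2*d)*10 = 20*d)
(7 + A)² - 457*q(-13) = (7 + 5)² - 9140*(-13) = 12² - 457*(-260) = 144 + 118820 = 118964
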